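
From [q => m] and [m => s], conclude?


Hypothetical syllogism: from (P → Q) and (Q → R), infer (P → R).
Chain the two implications through the shared middle term 'm'.

q => s


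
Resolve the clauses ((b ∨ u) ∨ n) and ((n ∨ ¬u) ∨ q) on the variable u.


The clauses contain complementary literals u and ¬u.
Resolution eliminates this pair and disjoins the remaining literals (merging duplicates).

((n ∨ b) ∨ q)


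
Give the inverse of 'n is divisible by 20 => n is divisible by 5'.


The inverse of (P → Q) is (¬P → ¬Q). It is equivalent to the converse, not to the original.
Here P = 'n is divisible by 20' and Q = 'n is divisible by 5'.

If not (n is divisible by 20), then not (n is divisible by 5).


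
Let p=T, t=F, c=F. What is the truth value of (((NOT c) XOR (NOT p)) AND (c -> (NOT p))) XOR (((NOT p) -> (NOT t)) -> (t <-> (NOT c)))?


Substitute p=T, t=F, c=F:
… (earlier sub-steps elided)
NOT p = F
c -> (NOT p) = F -> F = T
((NOT c) XOR (NOT p)) AND (c -> (NOT p)) = T AND T = T
NOT p = F
NOT t = T
(NOT p) -> (NOT t) = F -> T = T
NOT c = T
t <-> (NOT c) = F <-> T = F
((NOT p) -> (NOT t)) -> (t <-> (NOT c)) = T -> F = F
(((NOT c) XOR (NOT p)) AND (c -> (NOT p))) XOR (((NOT p) -> (NOT t)) -> (t <-> (NOT c))) = T XOR F = T

T


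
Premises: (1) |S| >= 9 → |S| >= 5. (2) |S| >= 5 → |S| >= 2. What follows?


Hypothetical syllogism: from (P → Q) and (Q → R), infer (P → R).
Chain the two implications through the shared middle term '|S| >= 5'.

|S| >= 9 → |S| >= 2


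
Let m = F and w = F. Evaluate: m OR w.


Disjunction is false only when both operands are false.
Substitute: m=F, w=F.
F OR F evaluates to F.

F


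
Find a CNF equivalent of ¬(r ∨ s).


Step 1: Apply De Morgan: ¬(r ∨ s) = ¬r ∧ ¬s.

(¬r) ∧ (¬s)


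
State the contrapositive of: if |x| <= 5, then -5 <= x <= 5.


The contrapositive of (P → Q) is (¬Q → ¬P); it is logically equivalent to the original.
Here P = '|x| <= 5' and Q = '-5 <= x <= 5'.

If not (-5 <= x <= 5), then not (|x| <= 5).


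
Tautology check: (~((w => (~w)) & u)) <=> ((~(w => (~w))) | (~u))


Build the truth table over {u, w}:
u | w | φ
---------
False | False | True
True | False | True
False | True | True
True | True | True
Every row evaluates to true.

Yes, it is a tautology.


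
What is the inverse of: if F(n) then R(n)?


The inverse of (P → Q) is (¬P → ¬Q). It is equivalent to the converse, not to the original.
Here P = 'F(n)' and Q = 'R(n)'.

If not (F(n)), then not (R(n)).


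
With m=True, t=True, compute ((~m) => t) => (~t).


Substitute m=True, t=True:
~m = False
(~m) => t = False => True = True
~t = False
((~m) => t) => (~t) = True => False = False

False


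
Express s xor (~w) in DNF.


Step 1: s ⊕ (¬w) is true exactly when they disagree: (s ∧ ¬(¬w)) ∨ (¬s ∧ (¬w)).
Step 2: Eliminate any double negations (¬¬X = X).

(s & w) | ((~s) & (~w))


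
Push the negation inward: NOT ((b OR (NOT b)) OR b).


De Morgan: the negation of a disjunction is the conjunction of the negations.
Distribute NOT across OR, flipping it to AND, and negate each literal.

((NOT b) AND b) AND (NOT b)


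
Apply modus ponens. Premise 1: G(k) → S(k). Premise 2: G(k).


Modus ponens: from (P → Q) and P, infer Q.
P = 'G(k)' is asserted, and P → Q holds, so Q follows.

S(k).


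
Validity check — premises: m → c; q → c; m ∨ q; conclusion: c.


This matches the form of proof by cases: the conclusion follows in every model of the premises.

Valid.


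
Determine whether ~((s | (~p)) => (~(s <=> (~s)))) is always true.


Build the truth table over {p, s}:
p | s | φ
---------
False | False | False
True | False | False
False | True | False
True | True | False
Counterexample at row 1: with p=False, s=False, the formula is False.

No, it is not a tautology.


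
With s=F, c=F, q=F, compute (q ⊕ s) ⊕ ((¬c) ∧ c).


Substitute s=F, c=F, q=F:
q ⊕ s = F ⊕ F = F
¬c = T
(¬c) ∧ c = T ∧ F = F
(q ⊕ s) ⊕ ((¬c) ∧ c) = F ⊕ F = F

F


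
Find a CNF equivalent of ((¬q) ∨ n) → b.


Step 1: Rewrite as ¬((¬q) ∨ n) ∨ b = (¬(¬q) ∧ ¬n) ∨ b.
Step 2: Distribute ∨ over ∧.
Step 3: Eliminate any double negations (¬¬X = X).

(q ∨ b) ∧ ((¬n) ∨ b)


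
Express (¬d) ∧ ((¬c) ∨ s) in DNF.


Step 1: Distribute ∧ over ∨: (¬d) ∧ ((¬c) ∨ s) = ((¬d) ∧ (¬c)) ∨ ((¬d) ∧ s).

((¬d) ∧ (¬c)) ∨ ((¬d) ∧ s)


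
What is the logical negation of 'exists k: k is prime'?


¬(forall x: φ) = exists x: ¬φ, and ¬(exists x: φ) = forall x: ¬φ.
Apply to the existential statement.

forall k: ~(k is prime)


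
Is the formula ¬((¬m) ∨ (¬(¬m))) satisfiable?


Check all 2 assignments over {m}:
m | φ
-----
F | F
T | F
No assignment makes the formula true.

Unsatisfiable.


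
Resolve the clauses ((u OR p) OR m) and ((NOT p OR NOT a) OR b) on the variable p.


The clauses contain complementary literals p and NOTp.
Resolution eliminates this pair and disjoins the remaining literals (merging duplicates).

(((m OR u) OR NOT a) OR b)


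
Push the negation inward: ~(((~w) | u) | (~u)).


De Morgan: the negation of a disjunction is the conjunction of the negations.
Distribute ~ across |, flipping it to &, and negate each literal.

(w & (~u)) & u


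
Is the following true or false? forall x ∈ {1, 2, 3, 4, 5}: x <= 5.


Evaluate the predicate on each element: 1:True, 2:True, 3:True, 4:True, 5:True.
Every element satisfies the predicate.

True


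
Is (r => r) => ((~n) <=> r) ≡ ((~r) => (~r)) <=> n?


Compare truth tables:
n | r | φ | ψ
-------------
False | False | False | False
True | False | True | True
False | True | True | False
True | True | False | True
They differ at row 3 (n=False, r=True): φ=True but ψ=False.

No, they are not logically equivalent.


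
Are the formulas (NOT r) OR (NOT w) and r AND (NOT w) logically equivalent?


Compare truth tables:
r | w | φ | ψ
-------------
F | F | T | F
T | F | T | T
F | T | T | F
T | T | F | F
They differ at row 1 (r=F, w=F): φ=T but ψ=F.

No, they are not logically equivalent.


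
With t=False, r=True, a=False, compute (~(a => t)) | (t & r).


Substitute t=False, r=True, a=False:
a => t = False => False = True
~(a => t) = False
t & r = False & True = False
(~(a => t)) | (t & r) = False | False = False

False


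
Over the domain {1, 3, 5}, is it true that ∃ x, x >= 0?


Evaluate the predicate on each element: 1:T, 3:T, 5:T.
Witness x = 1 satisfies the predicate.

T


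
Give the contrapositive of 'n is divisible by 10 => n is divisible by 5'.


The contrapositive of (P → Q) is (¬Q → ¬P); it is logically equivalent to the original.
Here P = 'n is divisible by 10' and Q = 'n is divisible by 5'.

If not (n is divisible by 5), then not (n is divisible by 10).


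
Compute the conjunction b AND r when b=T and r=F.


Conjunction is true only when both operands are true.
Substitute: b=T, r=F.
T AND F evaluates to F.

F


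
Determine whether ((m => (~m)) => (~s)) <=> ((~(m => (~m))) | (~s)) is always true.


Build the truth table over {m, s}:
m | s | φ
---------
False | False | True
True | False | True
False | True | True
True | True | True
Every row evaluates to true.

Yes, it is a tautology.


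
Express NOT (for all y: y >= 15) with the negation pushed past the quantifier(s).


¬(for all x: φ) = there exists x: ¬φ, and ¬(there exists x: φ) = for all x: ¬φ.
Apply to the universal statement.

there exists y: NOT(y >= 15)


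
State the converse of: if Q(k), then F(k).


The converse of (P → Q) is (Q → P). It is not in general equivalent to the original.
Here P = 'Q(k)' and Q = 'F(k)'.

If F(k), then Q(k).


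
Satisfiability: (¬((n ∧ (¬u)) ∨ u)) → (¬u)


Search for a satisfying assignment over {n, u}.
Try n=F, u=F: the formula evaluates to T.
A satisfying assignment exists.

Satisfiable.


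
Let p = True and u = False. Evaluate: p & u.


Conjunction is true only when both operands are true.
Substitute: p=True, u=False.
True & False evaluates to False.

False


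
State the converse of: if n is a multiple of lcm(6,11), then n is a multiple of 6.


The converse of (P → Q) is (Q → P). It is not in general equivalent to the original.
Here P = 'n is a multiple of lcm(6,11)' and Q = 'n is a multiple of 6'.

If n is a multiple of 6, then n is a multiple of lcm(6,11).


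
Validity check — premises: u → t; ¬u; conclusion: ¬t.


This is denying the antecedent (fallacy). There exist truth assignments where the premises are all true but the conclusion is false.

Invalid.


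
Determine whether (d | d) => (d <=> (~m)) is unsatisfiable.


Truth table over {d, m}:
d | m | φ
---------
False | False | True
True | False | True
False | True | True
True | True | False
Satisfying assignment at row 1: d=False, m=False gives True.

No, it is not a contradiction.


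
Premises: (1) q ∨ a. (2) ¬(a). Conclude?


Disjunctive syllogism: from (P ∨ Q) and ¬P, infer Q.
One disjunct, 'a', is ruled out; the other must hold.

q


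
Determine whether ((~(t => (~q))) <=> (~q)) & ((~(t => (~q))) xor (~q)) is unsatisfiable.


Truth table over {q, t}:
q | t | φ
---------
False | False | False
True | False | False
False | True | False
True | True | False
Every row is false.

Yes, it is a contradiction.


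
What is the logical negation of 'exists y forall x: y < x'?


Negation flips each quantifier (∀↔∃) and negates the inner predicate.
¬(exists y forall x: φ) = forall y exists x: ¬φ.

forall y exists x: ~(y < x)


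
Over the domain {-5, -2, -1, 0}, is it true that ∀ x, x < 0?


Evaluate the predicate on each element: -5:T, -2:T, -1:T, 0:F.
Counterexample x = 0 fails the predicate.

F


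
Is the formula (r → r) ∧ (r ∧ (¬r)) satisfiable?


Check all 2 assignments over {r}:
r | φ
-----
F | F
T | F
No assignment makes the formula true.

Unsatisfiable.


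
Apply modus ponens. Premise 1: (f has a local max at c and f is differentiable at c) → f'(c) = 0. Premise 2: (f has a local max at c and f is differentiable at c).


Modus ponens: from (P → Q) and P, infer Q.
P = '(f has a local max at c and f is differentiable at c)' is asserted, and P → Q holds, so Q follows.

f'(c) = 0.


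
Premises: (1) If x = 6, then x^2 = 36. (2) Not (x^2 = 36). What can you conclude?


Modus tollens: from (P → Q) and ¬Q, infer ¬P.
Q = 'x^2 = 36' is denied; since P → Q, P must also fail.

Not (x = 6).


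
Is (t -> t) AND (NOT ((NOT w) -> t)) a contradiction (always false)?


Truth table over {t, w}:
t | w | φ
---------
F | F | T
T | F | F
F | T | F
T | T | F
Satisfying assignment at row 1: t=F, w=F gives T.

No, it is not a contradiction.


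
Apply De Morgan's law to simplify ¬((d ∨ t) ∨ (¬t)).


De Morgan: the negation of a disjunction is the conjunction of the negations.
Distribute ¬ across ∨, flipping it to ∧, and negate each literal.

((¬d) ∧ (¬t)) ∧ t


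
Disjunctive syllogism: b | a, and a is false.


Disjunctive syllogism: from (P ∨ Q) and ¬P, infer Q.
One disjunct, 'a', is ruled out; the other must hold.

b


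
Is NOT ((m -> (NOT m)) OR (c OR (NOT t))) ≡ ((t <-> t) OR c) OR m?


Compare truth tables:
c | m | t | φ | ψ
-----------------
F | F | F | F | T
T | F | F | F | T
F | T | F | F | T
T | T | F | F | T
F | F | T | F | T
T | F | T | F | T
F | T | T | T | T
T | T | T | F | T
They differ at row 1 (c=F, m=F, t=F): φ=F but ψ=T.

No, they are not logically equivalent.


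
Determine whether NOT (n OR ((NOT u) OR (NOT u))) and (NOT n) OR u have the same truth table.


Compare truth tables:
n | u | φ | ψ
-------------
F | F | F | T
T | F | F | F
F | T | T | T
T | T | F | T
They differ at row 1 (n=F, u=F): φ=F but ψ=T.

No, they are not logically equivalent.


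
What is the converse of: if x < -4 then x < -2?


The converse of (P → Q) is (Q → P). It is not in general equivalent to the original.
Here P = 'x < -4' and Q = 'x < -2'.

If x < -2, then x < -4.


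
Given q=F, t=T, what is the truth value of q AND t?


Conjunction is true only when both operands are true.
Substitute: q=F, t=T.
F AND T evaluates to F.

F


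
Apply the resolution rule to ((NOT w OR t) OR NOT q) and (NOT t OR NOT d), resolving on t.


The clauses contain complementary literals t and NOTt.
Resolution eliminates this pair and disjoins the remaining literals (merging duplicates).

((NOT w OR NOT q) OR NOT d)


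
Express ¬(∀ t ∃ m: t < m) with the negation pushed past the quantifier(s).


Negation flips each quantifier (∀↔∃) and negates the inner predicate.
¬(∀ t ∃ m: φ) = ∃ t ∀ m: ¬φ.

∃ t ∀ m: ¬(t < m)


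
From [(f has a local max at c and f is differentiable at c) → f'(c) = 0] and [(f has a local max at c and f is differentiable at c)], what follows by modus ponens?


Modus ponens: from (P → Q) and P, infer Q.
P = '(f has a local max at c and f is differentiable at c)' is asserted, and P → Q holds, so Q follows.

f'(c) = 0.


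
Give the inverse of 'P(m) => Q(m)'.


The inverse of (P → Q) is (¬P → ¬Q). It is equivalent to the converse, not to the original.
Here P = 'P(m)' and Q = 'Q(m)'.

If not (P(m)), then not (Q(m)).


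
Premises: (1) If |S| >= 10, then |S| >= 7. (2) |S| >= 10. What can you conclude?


Modus ponens: from (P → Q) and P, infer Q.
P = '|S| >= 10' is asserted, and P → Q holds, so Q follows.

|S| >= 7.


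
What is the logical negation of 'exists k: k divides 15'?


¬(forall x: φ) = exists x: ¬φ, and ¬(exists x: φ) = forall x: ¬φ.
Apply to the existential statement.

forall k: ~(k divides 15)


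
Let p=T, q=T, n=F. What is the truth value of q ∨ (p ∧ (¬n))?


Substitute p=T, q=T, n=F:
¬n = T
p ∧ (¬n) = T ∧ T = T
q ∨ (p ∧ (¬n)) = T ∨ T = T

T


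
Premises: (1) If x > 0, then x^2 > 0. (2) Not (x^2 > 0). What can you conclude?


Modus tollens: from (P → Q) and ¬Q, infer ¬P.
Q = 'x^2 > 0' is denied; since P → Q, P must also fail.

Not (x > 0).


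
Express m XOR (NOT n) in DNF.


Step 1: m ⊕ (¬n) is true exactly when they disagree: (m ∧ ¬(¬n)) ∨ (¬m ∧ (¬n)).
Step 2: Eliminate any double negations (¬¬X = X).

(m AND n) OR ((NOT m) AND (NOT n))


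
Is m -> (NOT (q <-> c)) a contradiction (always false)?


Truth table over {c, m, q}:
c | m | q | φ
-------------
F | F | F | T
T | F | F | T
F | T | F | F
T | T | F | T
F | F | T | T
T | F | T | T
F | T | T | T
T | T | T | F
Satisfying assignment at row 1: c=F, m=F, q=F gives T.

No, it is not a contradiction.


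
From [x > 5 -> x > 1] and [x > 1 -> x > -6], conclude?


Hypothetical syllogism: from (P → Q) and (Q → R), infer (P → R).
Chain the two implications through the shared middle term 'x > 1'.

x > 5 -> x > -6


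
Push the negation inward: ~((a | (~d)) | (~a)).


De Morgan: the negation of a disjunction is the conjunction of the negations.
Distribute ~ across |, flipping it to &, and negate each literal.

((~a) & d) & a


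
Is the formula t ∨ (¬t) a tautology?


Build the truth table over {t}:
t | φ
-----
F | T
T | T
Every row evaluates to true.

Yes, it is a tautology.


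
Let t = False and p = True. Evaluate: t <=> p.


Biconditional is true when both operands have the same truth value.
Substitute: t=False, p=True.
False <=> True evaluates to False.

False


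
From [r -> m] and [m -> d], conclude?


Hypothetical syllogism: from (P → Q) and (Q → R), infer (P → R).
Chain the two implications through the shared middle term 'm'.

r -> d


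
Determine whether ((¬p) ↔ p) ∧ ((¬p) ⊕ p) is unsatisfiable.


Truth table over {p}:
p | φ
-----
F | F
T | F
Every row is false.

Yes, it is a contradiction.


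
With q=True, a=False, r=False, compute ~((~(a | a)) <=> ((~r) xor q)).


Substitute q=True, a=False, r=False:
a | a = False | False = False
~(a | a) = True
~r = True
(~r) xor q = True xor True = False
(~(a | a)) <=> ((~r) xor q) = True <=> False = False
~((~(a | a)) <=> ((~r) xor q)) = True

True


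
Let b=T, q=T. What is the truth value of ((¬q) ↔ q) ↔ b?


Substitute b=T, q=T:
¬q = F
(¬q) ↔ q = F ↔ T = F
((¬q) ↔ q) ↔ b = F ↔ T = F

F


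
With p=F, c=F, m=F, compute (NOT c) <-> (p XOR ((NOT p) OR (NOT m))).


Substitute p=F, c=F, m=F:
NOT c = T
NOT p = T
NOT m = T
(NOT p) OR (NOT m) = T OR T = T
p XOR ((NOT p) OR (NOT m)) = F XOR T = T
(NOT c) <-> (p XOR ((NOT p) OR (NOT m))) = T <-> T = T

T


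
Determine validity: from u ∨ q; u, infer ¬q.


This is affirming a disjunct (fallacy). There exist truth assignments where the premises are all true but the conclusion is false.

Invalid.


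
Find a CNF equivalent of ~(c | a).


Step 1: Apply De Morgan: ¬(c ∨ a) = ¬c ∧ ¬a.

(~c) & (~a)


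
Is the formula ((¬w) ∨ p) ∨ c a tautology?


Build the truth table over {c, p, w}:
c | p | w | φ
-------------
F | F | F | T
T | F | F | T
F | T | F | T
T | T | F | T
F | F | T | F
T | F | T | T
F | T | T | T
T | T | T | T
Counterexample at row 5: with c=F, p=F, w=T, the formula is F.

No, it is not a tautology.


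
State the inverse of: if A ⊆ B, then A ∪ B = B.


The inverse of (P → Q) is (¬P → ¬Q). It is equivalent to the converse, not to the original.
Here P = 'A ⊆ B' and Q = 'A ∪ B = B'.

If not (A ⊆ B), then not (A ∪ B = B).


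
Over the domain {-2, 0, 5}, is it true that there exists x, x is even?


Evaluate the predicate on each element: -2:T, 0:T, 5:F.
Witness x = -2 satisfies the predicate.

T


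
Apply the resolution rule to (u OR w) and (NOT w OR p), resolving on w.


The clauses contain complementary literals w and NOTw.
Resolution eliminates this pair and disjoins the remaining literals (merging duplicates).

(u OR p)


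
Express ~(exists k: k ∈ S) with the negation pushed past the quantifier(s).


¬(forall x: φ) = exists x: ¬φ, and ¬(exists x: φ) = forall x: ¬φ.
Apply to the existential statement.

forall k: ~(k ∈ S)


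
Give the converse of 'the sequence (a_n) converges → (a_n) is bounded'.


The converse of (P → Q) is (Q → P). It is not in general equivalent to the original.
Here P = 'the sequence (a_n) converges' and Q = '(a_n) is bounded'.

If (a_n) is bounded, then the sequence (a_n) converges.


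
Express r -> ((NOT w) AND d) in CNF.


Step 1: Rewrite r → ((¬w) ∧ d) as ¬r ∨ ((¬w) ∧ d).
Step 2: Distribute ∨ over ∧.

((NOT r) OR (NOT w)) AND ((NOT r) OR d)


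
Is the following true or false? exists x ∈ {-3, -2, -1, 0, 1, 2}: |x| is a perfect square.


Evaluate the predicate on each element: -3:False, -2:False, -1:True, 0:True, 1:True, 2:False.
Witness x = -1 satisfies the predicate.

True


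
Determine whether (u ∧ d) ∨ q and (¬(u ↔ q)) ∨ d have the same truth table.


Compare truth tables:
d | q | u | φ | ψ
-----------------
F | F | F | F | F
T | F | F | F | T
F | T | F | T | T
T | T | F | T | T
F | F | T | F | T
T | F | T | T | T
F | T | T | T | F
T | T | T | T | T
They differ at row 2 (d=T, q=F, u=F): φ=F but ψ=T.

No, they are not logically equivalent.


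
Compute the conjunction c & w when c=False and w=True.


Conjunction is true only when both operands are true.
Substitute: c=False, w=True.
False & True evaluates to False.

False


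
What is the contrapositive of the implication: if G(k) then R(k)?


The contrapositive of (P → Q) is (¬Q → ¬P); it is logically equivalent to the original.
Here P = 'G(k)' and Q = 'R(k)'.

If not (R(k)), then not (G(k)).


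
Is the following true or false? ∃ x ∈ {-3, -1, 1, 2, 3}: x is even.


Evaluate the predicate on each element: -3:F, -1:F, 1:F, 2:T, 3:F.
Witness x = 2 satisfies the predicate.

T


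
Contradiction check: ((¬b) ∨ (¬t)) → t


Truth table over {b, t}:
b | t | φ
---------
F | F | F
T | F | F
F | T | T
T | T | T
Satisfying assignment at row 3: b=F, t=T gives T.

No, it is not a contradiction.


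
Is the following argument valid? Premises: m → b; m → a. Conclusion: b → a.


This is (no valid rule). There exist truth assignments where the premises are all true but the conclusion is false.

Invalid.


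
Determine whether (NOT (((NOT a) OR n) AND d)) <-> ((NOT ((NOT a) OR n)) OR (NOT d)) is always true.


Build the truth table over {a, d, n}:
a | d | n | φ
-------------
F | F | F | T
T | F | F | T
F | T | F | T
T | T | F | T
F | F | T | T
T | F | T | T
F | T | T | T
T | T | T | T
Every row evaluates to true.

Yes, it is a tautology.


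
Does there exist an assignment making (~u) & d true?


Search for a satisfying assignment over {d, u}.
Try d=True, u=False: the formula evaluates to True.
A satisfying assignment exists.

Satisfiable.


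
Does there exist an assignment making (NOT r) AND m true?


Search for a satisfying assignment over {m, r}.
Try m=T, r=F: the formula evaluates to T.
A satisfying assignment exists.

Satisfiable.


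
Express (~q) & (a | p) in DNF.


Step 1: Distribute ∧ over ∨: (¬q) ∧ (a ∨ p) = ((¬q) ∧ a) ∨ ((¬q) ∧ p).

((~q) & a) | ((~q) & p)


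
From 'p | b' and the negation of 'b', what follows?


Disjunctive syllogism: from (P ∨ Q) and ¬P, infer Q.
One disjunct, 'b', is ruled out; the other must hold.

p


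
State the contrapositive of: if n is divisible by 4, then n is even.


The contrapositive of (P → Q) is (¬Q → ¬P); it is logically equivalent to the original.
Here P = 'n is divisible by 4' and Q = 'n is even'.

If not (n is even), then not (n is divisible by 4).


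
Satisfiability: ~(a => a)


Check all 2 assignments over {a}:
a | φ
-----
False | False
True | False
No assignment makes the formula true.

Unsatisfiable.


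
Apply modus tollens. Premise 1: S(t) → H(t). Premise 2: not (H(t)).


Modus tollens: from (P → Q) and ¬Q, infer ¬P.
Q = 'H(t)' is denied; since P → Q, P must also fail.

Not (S(t)).


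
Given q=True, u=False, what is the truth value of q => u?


Implication is false only when antecedent is true and consequent is false.
Substitute: q=True, u=False.
True => False evaluates to False.

False


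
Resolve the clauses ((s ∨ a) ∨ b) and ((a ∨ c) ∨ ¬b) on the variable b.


The clauses contain complementary literals b and ¬b.
Resolution eliminates this pair and disjoins the remaining literals (merging duplicates).

((a ∨ s) ∨ c)


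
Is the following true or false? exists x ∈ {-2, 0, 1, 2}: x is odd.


Evaluate the predicate on each element: -2:False, 0:False, 1:True, 2:False.
Witness x = 1 satisfies the predicate.

True


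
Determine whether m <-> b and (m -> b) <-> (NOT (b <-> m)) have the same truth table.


Compare truth tables:
b | m | φ | ψ
-------------
F | F | T | F
T | F | F | T
F | T | F | F
T | T | T | F
They differ at row 1 (b=F, m=F): φ=T but ψ=F.

No, they are not logically equivalent.


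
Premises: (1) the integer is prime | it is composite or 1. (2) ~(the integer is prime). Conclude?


Disjunctive syllogism: from (P ∨ Q) and ¬P, infer Q.
One disjunct, 'the integer is prime', is ruled out; the other must hold.

it is composite or 1


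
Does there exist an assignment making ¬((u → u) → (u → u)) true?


Check all 2 assignments over {u}:
u | φ
-----
F | F
T | F
No assignment makes the formula true.

Unsatisfiable.


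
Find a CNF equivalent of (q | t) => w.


Step 1: Rewrite as ¬(q ∨ t) ∨ w = (¬q ∧ ¬t) ∨ w.
Step 2: Distribute ∨ over ∧.

((~q) | w) & ((~t) | w)


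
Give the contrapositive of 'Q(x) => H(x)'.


The contrapositive of (P → Q) is (¬Q → ¬P); it is logically equivalent to the original.
Here P = 'Q(x)' and Q = 'H(x)'.

If not (H(x)), then not (Q(x)).


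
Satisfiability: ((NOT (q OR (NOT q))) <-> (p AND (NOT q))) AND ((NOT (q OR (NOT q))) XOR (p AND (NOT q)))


Check all 4 assignments over {p, q}:
p | q | φ
---------
F | F | F
T | F | F
F | T | F
T | T | F
No assignment makes the formula true.

Unsatisfiable.


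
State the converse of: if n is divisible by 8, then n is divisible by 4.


The converse of (P → Q) is (Q → P). It is not in general equivalent to the original.
Here P = 'n is divisible by 8' and Q = 'n is divisible by 4'.

If n is divisible by 4, then n is divisible by 8.


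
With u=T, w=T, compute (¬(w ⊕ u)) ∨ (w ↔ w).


Substitute u=T, w=T:
w ⊕ u = T ⊕ T = F
¬(w ⊕ u) = T
w ↔ w = T ↔ T = T
(¬(w ⊕ u)) ∨ (w ↔ w) = T ∨ T = T

T


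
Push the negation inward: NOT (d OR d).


De Morgan: the negation of a disjunction is the conjunction of the negations.
Distribute NOT across OR, flipping it to AND, and negate each literal.

(NOT d) AND (NOT d)


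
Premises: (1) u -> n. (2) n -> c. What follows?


Hypothetical syllogism: from (P → Q) and (Q → R), infer (P → R).
Chain the two implications through the shared middle term 'n'.

u -> c


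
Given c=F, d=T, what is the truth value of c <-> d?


Biconditional is true when both operands have the same truth value.
Substitute: c=F, d=T.
F <-> T evaluates to F.

F


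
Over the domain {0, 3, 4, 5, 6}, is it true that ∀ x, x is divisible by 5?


Evaluate the predicate on each element: 0:T, 3:F, 4:F, 5:T, 6:F.
Counterexample x = 3 fails the predicate.

F


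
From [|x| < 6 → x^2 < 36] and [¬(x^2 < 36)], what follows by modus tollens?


Modus tollens: from (P → Q) and ¬Q, infer ¬P.
Q = 'x^2 < 36' is denied; since P → Q, P must also fail.

Not (|x| < 6).


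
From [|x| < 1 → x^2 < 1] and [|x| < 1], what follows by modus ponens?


Modus ponens: from (P → Q) and P, infer Q.
P = '|x| < 1' is asserted, and P → Q holds, so Q follows.

x^2 < 1.


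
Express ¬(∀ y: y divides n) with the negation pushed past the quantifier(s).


¬(∀ x: φ) = ∃ x: ¬φ, and ¬(∃ x: φ) = ∀ x: ¬φ.
Apply to the universal statement.

∃ y: ¬(y divides n)


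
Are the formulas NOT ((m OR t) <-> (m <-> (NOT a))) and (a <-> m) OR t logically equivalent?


Compare truth tables:
a | m | t | φ | ψ
-----------------
F | F | F | F | T
T | F | F | T | F
F | T | F | F | F
T | T | F | T | T
F | F | T | T | T
T | F | T | F | T
F | T | T | F | T
T | T | T | T | T
They differ at row 1 (a=F, m=F, t=F): φ=F but ψ=T.

No, they are not logically equivalent.


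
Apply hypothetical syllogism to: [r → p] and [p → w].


Hypothetical syllogism: from (P → Q) and (Q → R), infer (P → R).
Chain the two implications through the shared middle term 'p'.

r → w


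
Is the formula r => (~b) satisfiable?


Search for a satisfying assignment over {b, r}.
Try b=False, r=False: the formula evaluates to True.
A satisfying assignment exists.

Satisfiable.


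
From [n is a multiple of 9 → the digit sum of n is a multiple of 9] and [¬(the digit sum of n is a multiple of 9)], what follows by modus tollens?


Modus tollens: from (P → Q) and ¬Q, infer ¬P.
Q = 'the digit sum of n is a multiple of 9' is denied; since P → Q, P must also fail.

Not (n is a multiple of 9).


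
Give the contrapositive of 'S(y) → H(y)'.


The contrapositive of (P → Q) is (¬Q → ¬P); it is logically equivalent to the original.
Here P = 'S(y)' and Q = 'H(y)'.

If not (H(y)), then not (S(y)).


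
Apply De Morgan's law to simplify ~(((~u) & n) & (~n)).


De Morgan: the negation of a conjunction is the disjunction of the negations.
Distribute ~ across &, flipping it to |, and negate each literal.

(u | (~n)) | n


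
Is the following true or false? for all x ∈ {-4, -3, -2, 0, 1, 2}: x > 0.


Evaluate the predicate on each element: -4:F, -3:F, -2:F, 0:F, 1:T, 2:T.
Counterexample x = -4 fails the predicate.

F


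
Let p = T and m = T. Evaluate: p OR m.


Disjunction is false only when both operands are false.
Substitute: p=T, m=T.
T OR T evaluates to T.

T


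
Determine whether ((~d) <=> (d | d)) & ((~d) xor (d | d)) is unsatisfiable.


Truth table over {d}:
d | φ
-----
False | False
True | False
Every row is false.

Yes, it is a contradiction.


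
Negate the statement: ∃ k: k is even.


¬(∀ x: φ) = ∃ x: ¬φ, and ¬(∃ x: φ) = ∀ x: ¬φ.
Apply to the existential statement.

∀ k: ¬(k is even)


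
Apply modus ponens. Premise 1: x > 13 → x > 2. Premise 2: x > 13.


Modus ponens: from (P → Q) and P, infer Q.
P = 'x > 13' is asserted, and P → Q holds, so Q follows.

x > 2.


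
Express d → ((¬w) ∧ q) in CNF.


Step 1: Rewrite d → ((¬w) ∧ q) as ¬d ∨ ((¬w) ∧ q).
Step 2: Distribute ∨ over ∧.

((¬d) ∨ (¬w)) ∧ ((¬d) ∨ q)


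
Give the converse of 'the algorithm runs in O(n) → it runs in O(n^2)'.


The converse of (P → Q) is (Q → P). It is not in general equivalent to the original.
Here P = 'the algorithm runs in O(n)' and Q = 'it runs in O(n^2)'.

If it runs in O(n^2), then the algorithm runs in O(n).


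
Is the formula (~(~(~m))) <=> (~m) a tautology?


Build the truth table over {m}:
m | φ
-----
False | True
True | True
Every row evaluates to true.

Yes, it is a tautology.


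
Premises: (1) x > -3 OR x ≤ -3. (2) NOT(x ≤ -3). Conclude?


Disjunctive syllogism: from (P ∨ Q) and ¬P, infer Q.
One disjunct, 'x ≤ -3', is ruled out; the other must hold.

x > -3


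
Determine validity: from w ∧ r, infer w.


This matches the form of conjunction elimination: the conclusion follows in every model of the premises.

Valid.


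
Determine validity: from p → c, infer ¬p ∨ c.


This matches the form of material implication: the conclusion follows in every model of the premises.

Valid.


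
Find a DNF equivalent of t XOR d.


Step 1: t ⊕ d is true exactly when they disagree: (t ∧ ¬d) ∨ (¬t ∧ d).

(t AND (NOT d)) OR ((NOT t) AND d)


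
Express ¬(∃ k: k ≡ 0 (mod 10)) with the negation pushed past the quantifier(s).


¬(∀ x: φ) = ∃ x: ¬φ, and ¬(∃ x: φ) = ∀ x: ¬φ.
Apply to the existential statement.

∀ k: ¬(k ≡ 0 (mod 10))


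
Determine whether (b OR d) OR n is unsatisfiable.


Truth table over {b, d, n}:
b | d | n | φ
-------------
F | F | F | F
T | F | F | T
F | T | F | T
T | T | F | T
F | F | T | T
T | F | T | T
F | T | T | T
T | T | T | T
Satisfying assignment at row 2: b=T, d=F, n=F gives T.

No, it is not a contradiction.


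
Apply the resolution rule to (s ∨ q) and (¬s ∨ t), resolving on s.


The clauses contain complementary literals s and ¬s.
Resolution eliminates this pair and disjoins the remaining literals (merging duplicates).

(q ∨ t)


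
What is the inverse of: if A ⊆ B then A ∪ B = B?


The inverse of (P → Q) is (¬P → ¬Q). It is equivalent to the converse, not to the original.
Here P = 'A ⊆ B' and Q = 'A ∪ B = B'.

If not (A ⊆ B), then not (A ∪ B = B).


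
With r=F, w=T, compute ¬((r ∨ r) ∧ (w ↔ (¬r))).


Substitute r=F, w=T:
r ∨ r = F ∨ F = F
¬r = T
w ↔ (¬r) = T ↔ T = T
(r ∨ r) ∧ (w ↔ (¬r)) = F ∧ T = F
¬((r ∨ r) ∧ (w ↔ (¬r))) = T

T


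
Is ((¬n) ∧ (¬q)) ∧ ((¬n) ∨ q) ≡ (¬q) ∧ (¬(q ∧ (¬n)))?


Compare truth tables:
n | q | φ | ψ
-------------
F | F | T | T
T | F | F | T
F | T | F | F
T | T | F | F
They differ at row 2 (n=T, q=F): φ=F but ψ=T.

No, they are not logically equivalent.


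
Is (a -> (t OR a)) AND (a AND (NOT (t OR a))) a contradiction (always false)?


Truth table over {a, t}:
a | t | φ
---------
F | F | F
T | F | F
F | T | F
T | T | F
Every row is false.

Yes, it is a contradiction.


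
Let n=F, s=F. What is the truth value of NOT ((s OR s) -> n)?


Substitute n=F, s=F:
s OR s = F OR F = F
(s OR s) -> n = F -> F = T
NOT ((s OR s) -> n) = F

F


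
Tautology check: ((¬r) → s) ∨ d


Build the truth table over {d, r, s}:
d | r | s | φ
-------------
F | F | F | F
T | F | F | T
F | T | F | T
T | T | F | T
F | F | T | T
T | F | T | T
F | T | T | T
T | T | T | T
Counterexample at row 1: with d=F, r=F, s=F, the formula is F.

No, it is not a tautology.


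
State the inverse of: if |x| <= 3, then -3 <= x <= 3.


The inverse of (P → Q) is (¬P → ¬Q). It is equivalent to the converse, not to the original.
Here P = '|x| <= 3' and Q = '-3 <= x <= 3'.

If not (|x| <= 3), then not (-3 <= x <= 3).


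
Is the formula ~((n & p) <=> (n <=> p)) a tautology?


Build the truth table over {n, p}:
n | p | φ
---------
False | False | True
True | False | False
False | True | False
True | True | False
Counterexample at row 2: with n=True, p=False, the formula is False.

No, it is not a tautology.


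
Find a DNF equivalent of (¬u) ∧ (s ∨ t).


Step 1: Distribute ∧ over ∨: (¬u) ∧ (s ∨ t) = ((¬u) ∧ s) ∨ ((¬u) ∧ t).

((¬u) ∧ s) ∨ ((¬u) ∧ t)


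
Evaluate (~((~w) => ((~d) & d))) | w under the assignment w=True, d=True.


Substitute w=True, d=True:
~w = False
~d = False
(~d) & d = False & True = False
(~w) => ((~d) & d) = False => False = True
~((~w) => ((~d) & d)) = False
(~((~w) => ((~d) & d))) | w = False | True = True

True


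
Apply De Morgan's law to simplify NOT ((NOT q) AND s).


De Morgan: the negation of a conjunction is the disjunction of the negations.
Distribute NOT across AND, flipping it to OR, and negate each literal.

q OR (NOT s)


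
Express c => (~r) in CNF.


Step 1: Rewrite c → (¬r) as ¬c ∨ (¬r).

(~c) | (~r)


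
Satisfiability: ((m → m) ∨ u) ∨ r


Search for a satisfying assignment over {m, r, u}.
Try m=F, r=F, u=F: the formula evaluates to T.
A satisfying assignment exists.

Satisfiable.


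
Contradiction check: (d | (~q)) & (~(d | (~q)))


Truth table over {d, q}:
d | q | φ
---------
False | False | False
True | False | False
False | True | False
True | True | False
Every row is false.

Yes, it is a contradiction.


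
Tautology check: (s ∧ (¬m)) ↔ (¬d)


Build the truth table over {d, m, s}:
d | m | s | φ
-------------
F | F | F | F
T | F | F | T
F | T | F | F
T | T | F | T
F | F | T | T
T | F | T | F
F | T | T | F
T | T | T | T
Counterexample at row 1: with d=F, m=F, s=F, the formula is F.

No, it is not a tautology.


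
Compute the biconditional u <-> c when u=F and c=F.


Biconditional is true when both operands have the same truth value.
Substitute: u=F, c=F.
F <-> F evaluates to T.

T


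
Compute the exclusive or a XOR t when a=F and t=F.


Exclusive or is true when exactly one operand is true.
Substitute: a=F, t=F.
F XOR F evaluates to F.

F


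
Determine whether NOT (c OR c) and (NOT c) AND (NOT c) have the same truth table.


Compare truth tables:
c | φ | ψ
---------
F | T | T
T | F | F
The columns φ and ψ agree on every row.

Yes, they are logically equivalent.


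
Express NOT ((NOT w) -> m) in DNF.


Step 1: Rewrite implication then negate: ¬(¬(¬w) ∨ m) = (¬w) ∧ ¬m.

(NOT w) AND (NOT m)


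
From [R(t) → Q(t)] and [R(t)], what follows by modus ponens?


Modus ponens: from (P → Q) and P, infer Q.
P = 'R(t)' is asserted, and P → Q holds, so Q follows.

Q(t).


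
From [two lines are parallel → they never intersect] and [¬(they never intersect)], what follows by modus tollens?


Modus tollens: from (P → Q) and ¬Q, infer ¬P.
Q = 'they never intersect' is denied; since P → Q, P must also fail.

Not (two lines are parallel).


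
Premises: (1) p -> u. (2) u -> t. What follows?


Hypothetical syllogism: from (P → Q) and (Q → R), infer (P → R).
Chain the two implications through the shared middle term 'u'.

p -> t


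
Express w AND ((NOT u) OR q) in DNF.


Step 1: Distribute ∧ over ∨: w ∧ ((¬u) ∨ q) = (w ∧ (¬u)) ∨ (w ∧ q).

(w AND (NOT u)) OR (w AND q)


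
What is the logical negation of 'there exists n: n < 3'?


¬(for all x: φ) = there exists x: ¬φ, and ¬(there exists x: φ) = for all x: ¬φ.
Apply to the existential statement.

for all n: NOT(n < 3)


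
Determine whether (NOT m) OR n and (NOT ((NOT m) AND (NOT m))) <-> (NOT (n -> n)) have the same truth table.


Compare truth tables:
m | n | φ | ψ
-------------
F | F | T | T
T | F | F | F
F | T | T | T
T | T | T | F
They differ at row 4 (m=T, n=T): φ=T but ψ=F.

No, they are not logically equivalent.


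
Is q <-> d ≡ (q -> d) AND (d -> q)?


Compare truth tables:
d | q | φ | ψ
-------------
F | F | T | T
T | F | F | F
F | T | F | F
T | T | T | T
The columns φ and ψ agree on every row.

Yes, they are logically equivalent.


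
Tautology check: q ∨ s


Build the truth table over {q, s}:
q | s | φ
---------
F | F | F
T | F | T
F | T | T
T | T | T
Counterexample at row 1: with q=F, s=F, the formula is F.

No, it is not a tautology.


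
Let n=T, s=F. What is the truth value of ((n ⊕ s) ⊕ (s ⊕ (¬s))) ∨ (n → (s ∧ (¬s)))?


Substitute n=T, s=F:
n ⊕ s = T ⊕ F = T
¬s = T
s ⊕ (¬s) = F ⊕ T = T
(n ⊕ s) ⊕ (s ⊕ (¬s)) = T ⊕ T = F
¬s = T
s ∧ (¬s) = F ∧ T = F
n → (s ∧ (¬s)) = T → F = F
((n ⊕ s) ⊕ (s ⊕ (¬s))) ∨ (n → (s ∧ (¬s))) = F ∨ F = F

F


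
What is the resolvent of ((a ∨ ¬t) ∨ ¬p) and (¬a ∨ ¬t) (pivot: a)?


The clauses contain complementary literals a and ¬a.
Resolution eliminates this pair and disjoins the remaining literals (merging duplicates).

(¬t ∨ ¬p)


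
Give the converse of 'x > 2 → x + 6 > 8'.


The converse of (P → Q) is (Q → P). It is not in general equivalent to the original.
Here P = 'x > 2' and Q = 'x + 6 > 8'.

If x + 6 > 8, then x > 2.


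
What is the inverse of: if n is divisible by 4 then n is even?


The inverse of (P → Q) is (¬P → ¬Q). It is equivalent to the converse, not to the original.
Here P = 'n is divisible by 4' and Q = 'n is even'.

If not (n is divisible by 4), then not (n is even).


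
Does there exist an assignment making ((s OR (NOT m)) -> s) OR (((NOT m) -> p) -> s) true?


Search for a satisfying assignment over {m, p, s}.
Try m=F, p=F, s=F: the formula evaluates to T.
A satisfying assignment exists.

Satisfiable.


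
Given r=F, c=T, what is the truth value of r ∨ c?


Disjunction is false only when both operands are false.
Substitute: r=F, c=T.
F ∨ T evaluates to T.

T


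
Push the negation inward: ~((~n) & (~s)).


De Morgan: the negation of a conjunction is the disjunction of the negations.
Distribute ~ across &, flipping it to |, and negate each literal.

n | s


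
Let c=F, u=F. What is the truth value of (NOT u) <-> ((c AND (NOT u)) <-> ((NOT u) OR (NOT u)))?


Substitute c=F, u=F:
NOT u = T
NOT u = T
c AND (NOT u) = F AND T = F
NOT u = T
NOT u = T
(NOT u) OR (NOT u) = T OR T = T
(c AND (NOT u)) <-> ((NOT u) OR (NOT u)) = F <-> T = F
(NOT u) <-> ((c AND (NOT u)) <-> ((NOT u) OR (NOT u))) = T <-> F = F

F


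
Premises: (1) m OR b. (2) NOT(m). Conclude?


Disjunctive syllogism: from (P ∨ Q) and ¬P, infer Q.
One disjunct, 'm', is ruled out; the other must hold.

b


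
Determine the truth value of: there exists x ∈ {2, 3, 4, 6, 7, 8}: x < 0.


Evaluate the predicate on each element: 2:F, 3:F, 4:F, 6:F, 7:F, 8:F.
No element satisfies the predicate.

F


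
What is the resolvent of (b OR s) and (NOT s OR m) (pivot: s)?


The clauses contain complementary literals s and NOTs.
Resolution eliminates this pair and disjoins the remaining literals (merging duplicates).

(b OR m)
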